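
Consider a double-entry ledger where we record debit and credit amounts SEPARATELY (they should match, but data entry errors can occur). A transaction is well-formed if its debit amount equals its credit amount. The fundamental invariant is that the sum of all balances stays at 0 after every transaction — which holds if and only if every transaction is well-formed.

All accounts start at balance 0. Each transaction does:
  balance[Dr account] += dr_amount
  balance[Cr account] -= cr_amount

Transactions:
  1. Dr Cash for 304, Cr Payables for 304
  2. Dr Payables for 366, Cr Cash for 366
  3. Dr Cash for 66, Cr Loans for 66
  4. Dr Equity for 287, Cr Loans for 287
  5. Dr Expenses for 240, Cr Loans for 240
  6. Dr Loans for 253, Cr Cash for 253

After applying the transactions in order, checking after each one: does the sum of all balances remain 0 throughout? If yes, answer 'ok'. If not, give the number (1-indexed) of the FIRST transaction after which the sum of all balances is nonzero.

After txn 1: dr=304 cr=304 sum_balances=0
After txn 2: dr=366 cr=366 sum_balances=0
After txn 3: dr=66 cr=66 sum_balances=0
After txn 4: dr=287 cr=287 sum_balances=0
After txn 5: dr=240 cr=240 sum_balances=0
After txn 6: dr=253 cr=253 sum_balances=0

Answer: ok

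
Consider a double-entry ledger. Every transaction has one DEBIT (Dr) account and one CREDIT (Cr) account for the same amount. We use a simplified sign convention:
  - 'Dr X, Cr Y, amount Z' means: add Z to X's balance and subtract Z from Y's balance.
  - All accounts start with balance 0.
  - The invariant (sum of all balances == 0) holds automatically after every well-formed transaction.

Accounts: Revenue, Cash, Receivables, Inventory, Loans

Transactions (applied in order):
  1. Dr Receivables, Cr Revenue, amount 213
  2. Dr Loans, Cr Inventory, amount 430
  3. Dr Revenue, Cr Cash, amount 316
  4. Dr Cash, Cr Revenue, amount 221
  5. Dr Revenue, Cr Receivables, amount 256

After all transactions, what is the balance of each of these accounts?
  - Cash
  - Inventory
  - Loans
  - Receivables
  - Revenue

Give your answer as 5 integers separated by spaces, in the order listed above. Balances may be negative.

Answer: -95 -430 430 -43 138

Derivation:
After txn 1 (Dr Receivables, Cr Revenue, amount 213): Receivables=213 Revenue=-213
After txn 2 (Dr Loans, Cr Inventory, amount 430): Inventory=-430 Loans=430 Receivables=213 Revenue=-213
After txn 3 (Dr Revenue, Cr Cash, amount 316): Cash=-316 Inventory=-430 Loans=430 Receivables=213 Revenue=103
After txn 4 (Dr Cash, Cr Revenue, amount 221): Cash=-95 Inventory=-430 Loans=430 Receivables=213 Revenue=-118
After txn 5 (Dr Revenue, Cr Receivables, amount 256): Cash=-95 Inventory=-430 Loans=430 Receivables=-43 Revenue=138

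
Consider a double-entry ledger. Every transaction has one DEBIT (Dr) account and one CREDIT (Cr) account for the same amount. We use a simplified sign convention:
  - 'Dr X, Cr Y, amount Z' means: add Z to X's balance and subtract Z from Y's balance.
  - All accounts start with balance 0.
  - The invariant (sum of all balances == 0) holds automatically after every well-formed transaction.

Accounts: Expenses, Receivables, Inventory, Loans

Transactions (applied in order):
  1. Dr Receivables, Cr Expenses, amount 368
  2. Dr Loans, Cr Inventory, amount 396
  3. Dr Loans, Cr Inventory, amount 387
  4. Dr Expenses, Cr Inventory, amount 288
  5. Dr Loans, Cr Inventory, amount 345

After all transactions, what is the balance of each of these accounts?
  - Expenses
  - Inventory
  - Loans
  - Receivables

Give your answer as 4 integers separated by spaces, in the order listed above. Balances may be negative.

After txn 1 (Dr Receivables, Cr Expenses, amount 368): Expenses=-368 Receivables=368
After txn 2 (Dr Loans, Cr Inventory, amount 396): Expenses=-368 Inventory=-396 Loans=396 Receivables=368
After txn 3 (Dr Loans, Cr Inventory, amount 387): Expenses=-368 Inventory=-783 Loans=783 Receivables=368
After txn 4 (Dr Expenses, Cr Inventory, amount 288): Expenses=-80 Inventory=-1071 Loans=783 Receivables=368
After txn 5 (Dr Loans, Cr Inventory, amount 345): Expenses=-80 Inventory=-1416 Loans=1128 Receivables=368

Answer: -80 -1416 1128 368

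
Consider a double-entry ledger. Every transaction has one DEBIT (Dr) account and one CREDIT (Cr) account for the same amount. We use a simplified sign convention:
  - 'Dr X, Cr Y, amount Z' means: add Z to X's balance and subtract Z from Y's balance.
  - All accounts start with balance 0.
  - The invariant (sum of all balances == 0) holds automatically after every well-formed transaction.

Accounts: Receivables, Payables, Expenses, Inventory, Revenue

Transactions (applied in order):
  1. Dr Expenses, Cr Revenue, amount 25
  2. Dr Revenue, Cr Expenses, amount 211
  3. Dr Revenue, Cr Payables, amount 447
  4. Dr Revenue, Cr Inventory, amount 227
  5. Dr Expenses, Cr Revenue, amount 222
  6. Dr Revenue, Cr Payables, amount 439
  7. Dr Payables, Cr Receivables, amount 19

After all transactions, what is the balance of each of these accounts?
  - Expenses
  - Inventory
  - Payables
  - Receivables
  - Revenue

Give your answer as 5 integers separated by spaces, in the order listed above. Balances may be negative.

After txn 1 (Dr Expenses, Cr Revenue, amount 25): Expenses=25 Revenue=-25
After txn 2 (Dr Revenue, Cr Expenses, amount 211): Expenses=-186 Revenue=186
After txn 3 (Dr Revenue, Cr Payables, amount 447): Expenses=-186 Payables=-447 Revenue=633
After txn 4 (Dr Revenue, Cr Inventory, amount 227): Expenses=-186 Inventory=-227 Payables=-447 Revenue=860
After txn 5 (Dr Expenses, Cr Revenue, amount 222): Expenses=36 Inventory=-227 Payables=-447 Revenue=638
After txn 6 (Dr Revenue, Cr Payables, amount 439): Expenses=36 Inventory=-227 Payables=-886 Revenue=1077
After txn 7 (Dr Payables, Cr Receivables, amount 19): Expenses=36 Inventory=-227 Payables=-867 Receivables=-19 Revenue=1077

Answer: 36 -227 -867 -19 1077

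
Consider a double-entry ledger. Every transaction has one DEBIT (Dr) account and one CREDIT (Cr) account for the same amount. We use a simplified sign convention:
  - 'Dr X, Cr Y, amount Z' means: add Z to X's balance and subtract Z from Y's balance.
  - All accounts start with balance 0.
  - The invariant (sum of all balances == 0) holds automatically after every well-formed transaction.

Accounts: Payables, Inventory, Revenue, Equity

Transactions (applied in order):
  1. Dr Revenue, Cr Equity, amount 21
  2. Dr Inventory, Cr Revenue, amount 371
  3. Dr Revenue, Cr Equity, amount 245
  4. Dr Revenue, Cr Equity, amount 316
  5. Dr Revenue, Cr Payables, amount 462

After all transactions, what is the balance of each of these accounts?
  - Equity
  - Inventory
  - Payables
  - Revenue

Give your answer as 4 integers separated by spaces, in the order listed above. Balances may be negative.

After txn 1 (Dr Revenue, Cr Equity, amount 21): Equity=-21 Revenue=21
After txn 2 (Dr Inventory, Cr Revenue, amount 371): Equity=-21 Inventory=371 Revenue=-350
After txn 3 (Dr Revenue, Cr Equity, amount 245): Equity=-266 Inventory=371 Revenue=-105
After txn 4 (Dr Revenue, Cr Equity, amount 316): Equity=-582 Inventory=371 Revenue=211
After txn 5 (Dr Revenue, Cr Payables, amount 462): Equity=-582 Inventory=371 Payables=-462 Revenue=673

Answer: -582 371 -462 673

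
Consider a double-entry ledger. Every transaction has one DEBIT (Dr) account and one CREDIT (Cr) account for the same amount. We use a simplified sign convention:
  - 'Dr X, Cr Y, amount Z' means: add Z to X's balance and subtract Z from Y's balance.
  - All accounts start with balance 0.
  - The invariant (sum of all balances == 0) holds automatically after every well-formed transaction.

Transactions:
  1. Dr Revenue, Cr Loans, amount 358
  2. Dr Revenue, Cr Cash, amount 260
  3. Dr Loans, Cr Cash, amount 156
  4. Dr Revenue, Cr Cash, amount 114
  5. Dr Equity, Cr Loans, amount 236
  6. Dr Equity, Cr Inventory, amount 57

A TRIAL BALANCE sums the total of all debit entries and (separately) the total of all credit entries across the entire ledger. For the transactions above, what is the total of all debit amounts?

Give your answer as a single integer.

Txn 1: debit+=358
Txn 2: debit+=260
Txn 3: debit+=156
Txn 4: debit+=114
Txn 5: debit+=236
Txn 6: debit+=57
Total debits = 1181

Answer: 1181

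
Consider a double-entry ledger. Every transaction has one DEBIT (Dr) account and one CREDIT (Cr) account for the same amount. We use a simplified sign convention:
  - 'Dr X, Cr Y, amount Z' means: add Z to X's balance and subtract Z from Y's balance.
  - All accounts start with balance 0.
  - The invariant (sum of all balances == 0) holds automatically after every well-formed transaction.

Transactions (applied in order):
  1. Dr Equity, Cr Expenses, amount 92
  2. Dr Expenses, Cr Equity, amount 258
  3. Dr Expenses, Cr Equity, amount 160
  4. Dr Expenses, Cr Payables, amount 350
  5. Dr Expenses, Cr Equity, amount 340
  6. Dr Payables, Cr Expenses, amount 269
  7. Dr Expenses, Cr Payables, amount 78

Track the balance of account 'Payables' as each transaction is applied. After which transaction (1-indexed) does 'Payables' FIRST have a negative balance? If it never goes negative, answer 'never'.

Answer: 4

Derivation:
After txn 1: Payables=0
After txn 2: Payables=0
After txn 3: Payables=0
After txn 4: Payables=-350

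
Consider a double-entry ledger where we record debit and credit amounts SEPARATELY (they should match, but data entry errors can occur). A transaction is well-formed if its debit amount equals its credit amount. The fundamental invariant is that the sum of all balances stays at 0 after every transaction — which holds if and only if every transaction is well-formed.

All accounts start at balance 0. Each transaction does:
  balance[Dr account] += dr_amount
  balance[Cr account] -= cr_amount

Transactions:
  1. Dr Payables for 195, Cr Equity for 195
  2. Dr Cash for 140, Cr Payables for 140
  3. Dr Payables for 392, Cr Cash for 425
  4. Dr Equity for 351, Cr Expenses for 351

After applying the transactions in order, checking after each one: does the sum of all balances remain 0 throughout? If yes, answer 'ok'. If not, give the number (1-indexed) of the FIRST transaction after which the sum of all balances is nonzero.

Answer: 3

Derivation:
After txn 1: dr=195 cr=195 sum_balances=0
After txn 2: dr=140 cr=140 sum_balances=0
After txn 3: dr=392 cr=425 sum_balances=-33
After txn 4: dr=351 cr=351 sum_balances=-33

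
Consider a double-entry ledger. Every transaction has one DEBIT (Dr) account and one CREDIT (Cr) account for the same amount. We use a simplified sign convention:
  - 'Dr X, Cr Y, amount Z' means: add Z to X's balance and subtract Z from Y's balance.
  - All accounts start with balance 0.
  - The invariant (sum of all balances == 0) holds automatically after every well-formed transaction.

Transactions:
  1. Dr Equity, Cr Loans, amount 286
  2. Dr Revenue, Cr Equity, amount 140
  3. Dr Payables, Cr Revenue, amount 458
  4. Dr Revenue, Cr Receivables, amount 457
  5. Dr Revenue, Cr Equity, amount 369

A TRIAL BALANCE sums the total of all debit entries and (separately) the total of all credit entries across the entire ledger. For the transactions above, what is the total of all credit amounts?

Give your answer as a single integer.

Txn 1: credit+=286
Txn 2: credit+=140
Txn 3: credit+=458
Txn 4: credit+=457
Txn 5: credit+=369
Total credits = 1710

Answer: 1710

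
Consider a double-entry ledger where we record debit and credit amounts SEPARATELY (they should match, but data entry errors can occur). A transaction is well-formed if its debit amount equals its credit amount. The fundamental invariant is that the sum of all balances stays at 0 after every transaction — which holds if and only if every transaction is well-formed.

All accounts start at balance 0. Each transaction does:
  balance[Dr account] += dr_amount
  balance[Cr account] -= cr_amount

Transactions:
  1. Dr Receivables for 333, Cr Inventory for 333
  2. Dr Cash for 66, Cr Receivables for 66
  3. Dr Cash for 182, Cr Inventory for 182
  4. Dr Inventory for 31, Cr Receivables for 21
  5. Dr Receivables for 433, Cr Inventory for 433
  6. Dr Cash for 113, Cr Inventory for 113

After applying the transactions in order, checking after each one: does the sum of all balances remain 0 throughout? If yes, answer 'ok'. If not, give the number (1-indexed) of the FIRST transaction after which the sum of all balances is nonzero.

After txn 1: dr=333 cr=333 sum_balances=0
After txn 2: dr=66 cr=66 sum_balances=0
After txn 3: dr=182 cr=182 sum_balances=0
After txn 4: dr=31 cr=21 sum_balances=10
After txn 5: dr=433 cr=433 sum_balances=10
After txn 6: dr=113 cr=113 sum_balances=10

Answer: 4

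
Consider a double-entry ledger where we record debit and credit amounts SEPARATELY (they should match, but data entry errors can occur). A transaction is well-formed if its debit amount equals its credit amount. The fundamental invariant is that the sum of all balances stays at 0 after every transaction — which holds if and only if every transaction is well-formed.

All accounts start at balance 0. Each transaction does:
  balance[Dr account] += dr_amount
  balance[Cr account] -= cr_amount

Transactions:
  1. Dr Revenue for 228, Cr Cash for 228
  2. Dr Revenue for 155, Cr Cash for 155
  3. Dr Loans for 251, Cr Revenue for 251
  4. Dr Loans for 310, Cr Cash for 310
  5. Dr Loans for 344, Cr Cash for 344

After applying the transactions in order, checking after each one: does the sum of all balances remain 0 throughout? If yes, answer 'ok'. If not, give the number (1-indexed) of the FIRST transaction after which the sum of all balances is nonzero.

Answer: ok

Derivation:
After txn 1: dr=228 cr=228 sum_balances=0
After txn 2: dr=155 cr=155 sum_balances=0
After txn 3: dr=251 cr=251 sum_balances=0
After txn 4: dr=310 cr=310 sum_balances=0
After txn 5: dr=344 cr=344 sum_balances=0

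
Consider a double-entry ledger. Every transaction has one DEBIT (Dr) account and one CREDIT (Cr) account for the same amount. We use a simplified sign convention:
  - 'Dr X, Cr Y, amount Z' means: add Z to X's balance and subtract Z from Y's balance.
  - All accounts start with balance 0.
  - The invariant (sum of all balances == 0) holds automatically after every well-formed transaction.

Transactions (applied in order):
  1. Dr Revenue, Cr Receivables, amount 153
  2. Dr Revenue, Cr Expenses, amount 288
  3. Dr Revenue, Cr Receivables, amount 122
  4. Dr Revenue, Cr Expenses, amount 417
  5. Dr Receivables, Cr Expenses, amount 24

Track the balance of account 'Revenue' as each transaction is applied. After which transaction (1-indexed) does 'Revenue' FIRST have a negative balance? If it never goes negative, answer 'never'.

Answer: never

Derivation:
After txn 1: Revenue=153
After txn 2: Revenue=441
After txn 3: Revenue=563
After txn 4: Revenue=980
After txn 5: Revenue=980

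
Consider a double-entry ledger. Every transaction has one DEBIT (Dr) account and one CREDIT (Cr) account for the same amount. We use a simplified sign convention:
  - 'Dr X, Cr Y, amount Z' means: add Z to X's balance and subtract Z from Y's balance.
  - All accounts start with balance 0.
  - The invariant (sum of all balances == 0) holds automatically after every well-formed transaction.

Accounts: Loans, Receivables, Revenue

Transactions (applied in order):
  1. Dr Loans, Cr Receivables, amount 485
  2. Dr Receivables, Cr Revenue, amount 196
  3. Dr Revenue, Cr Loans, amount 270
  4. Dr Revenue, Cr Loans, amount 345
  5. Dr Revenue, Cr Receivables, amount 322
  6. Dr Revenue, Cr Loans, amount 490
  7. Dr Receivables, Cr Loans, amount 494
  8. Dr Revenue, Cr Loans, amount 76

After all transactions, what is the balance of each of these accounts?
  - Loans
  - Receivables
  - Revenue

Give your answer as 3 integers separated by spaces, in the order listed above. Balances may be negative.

Answer: -1190 -117 1307

Derivation:
After txn 1 (Dr Loans, Cr Receivables, amount 485): Loans=485 Receivables=-485
After txn 2 (Dr Receivables, Cr Revenue, amount 196): Loans=485 Receivables=-289 Revenue=-196
After txn 3 (Dr Revenue, Cr Loans, amount 270): Loans=215 Receivables=-289 Revenue=74
After txn 4 (Dr Revenue, Cr Loans, amount 345): Loans=-130 Receivables=-289 Revenue=419
After txn 5 (Dr Revenue, Cr Receivables, amount 322): Loans=-130 Receivables=-611 Revenue=741
After txn 6 (Dr Revenue, Cr Loans, amount 490): Loans=-620 Receivables=-611 Revenue=1231
After txn 7 (Dr Receivables, Cr Loans, amount 494): Loans=-1114 Receivables=-117 Revenue=1231
After txn 8 (Dr Revenue, Cr Loans, amount 76): Loans=-1190 Receivables=-117 Revenue=1307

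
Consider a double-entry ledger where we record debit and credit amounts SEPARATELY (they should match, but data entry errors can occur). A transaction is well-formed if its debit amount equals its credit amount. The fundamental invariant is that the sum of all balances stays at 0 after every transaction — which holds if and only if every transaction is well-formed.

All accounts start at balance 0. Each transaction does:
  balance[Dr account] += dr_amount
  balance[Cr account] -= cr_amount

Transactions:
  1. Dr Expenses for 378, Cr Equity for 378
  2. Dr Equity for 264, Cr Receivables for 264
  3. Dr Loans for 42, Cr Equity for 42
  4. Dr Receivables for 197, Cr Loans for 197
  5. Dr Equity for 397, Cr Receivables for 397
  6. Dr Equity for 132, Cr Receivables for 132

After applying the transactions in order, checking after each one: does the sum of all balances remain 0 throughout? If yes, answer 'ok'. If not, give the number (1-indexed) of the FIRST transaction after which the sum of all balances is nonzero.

Answer: ok

Derivation:
After txn 1: dr=378 cr=378 sum_balances=0
After txn 2: dr=264 cr=264 sum_balances=0
After txn 3: dr=42 cr=42 sum_balances=0
After txn 4: dr=197 cr=197 sum_balances=0
After txn 5: dr=397 cr=397 sum_balances=0
After txn 6: dr=132 cr=132 sum_balances=0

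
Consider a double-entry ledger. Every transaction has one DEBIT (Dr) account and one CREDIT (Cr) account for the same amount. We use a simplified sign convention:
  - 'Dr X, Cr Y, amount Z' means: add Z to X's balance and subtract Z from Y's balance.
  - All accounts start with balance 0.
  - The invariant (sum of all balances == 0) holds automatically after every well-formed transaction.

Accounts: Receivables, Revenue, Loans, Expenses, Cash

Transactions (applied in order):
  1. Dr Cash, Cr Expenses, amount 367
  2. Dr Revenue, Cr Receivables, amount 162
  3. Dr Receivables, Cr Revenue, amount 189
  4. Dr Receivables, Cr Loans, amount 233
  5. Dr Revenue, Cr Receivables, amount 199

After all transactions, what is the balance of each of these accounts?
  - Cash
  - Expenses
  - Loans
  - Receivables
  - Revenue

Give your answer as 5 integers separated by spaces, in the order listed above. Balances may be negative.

Answer: 367 -367 -233 61 172

Derivation:
After txn 1 (Dr Cash, Cr Expenses, amount 367): Cash=367 Expenses=-367
After txn 2 (Dr Revenue, Cr Receivables, amount 162): Cash=367 Expenses=-367 Receivables=-162 Revenue=162
After txn 3 (Dr Receivables, Cr Revenue, amount 189): Cash=367 Expenses=-367 Receivables=27 Revenue=-27
After txn 4 (Dr Receivables, Cr Loans, amount 233): Cash=367 Expenses=-367 Loans=-233 Receivables=260 Revenue=-27
After txn 5 (Dr Revenue, Cr Receivables, amount 199): Cash=367 Expenses=-367 Loans=-233 Receivables=61 Revenue=172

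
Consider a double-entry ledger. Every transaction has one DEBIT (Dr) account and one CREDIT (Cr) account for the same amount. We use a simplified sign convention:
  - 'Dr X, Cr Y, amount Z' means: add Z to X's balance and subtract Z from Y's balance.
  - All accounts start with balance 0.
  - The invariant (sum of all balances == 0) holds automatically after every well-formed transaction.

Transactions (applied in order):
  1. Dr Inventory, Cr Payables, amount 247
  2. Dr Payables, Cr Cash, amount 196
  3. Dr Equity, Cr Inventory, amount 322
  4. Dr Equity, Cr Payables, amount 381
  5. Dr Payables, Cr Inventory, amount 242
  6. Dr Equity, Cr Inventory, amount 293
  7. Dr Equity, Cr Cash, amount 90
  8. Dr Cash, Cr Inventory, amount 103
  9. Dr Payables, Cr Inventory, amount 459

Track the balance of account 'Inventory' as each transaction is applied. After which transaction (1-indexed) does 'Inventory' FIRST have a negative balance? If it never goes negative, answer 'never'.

Answer: 3

Derivation:
After txn 1: Inventory=247
After txn 2: Inventory=247
After txn 3: Inventory=-75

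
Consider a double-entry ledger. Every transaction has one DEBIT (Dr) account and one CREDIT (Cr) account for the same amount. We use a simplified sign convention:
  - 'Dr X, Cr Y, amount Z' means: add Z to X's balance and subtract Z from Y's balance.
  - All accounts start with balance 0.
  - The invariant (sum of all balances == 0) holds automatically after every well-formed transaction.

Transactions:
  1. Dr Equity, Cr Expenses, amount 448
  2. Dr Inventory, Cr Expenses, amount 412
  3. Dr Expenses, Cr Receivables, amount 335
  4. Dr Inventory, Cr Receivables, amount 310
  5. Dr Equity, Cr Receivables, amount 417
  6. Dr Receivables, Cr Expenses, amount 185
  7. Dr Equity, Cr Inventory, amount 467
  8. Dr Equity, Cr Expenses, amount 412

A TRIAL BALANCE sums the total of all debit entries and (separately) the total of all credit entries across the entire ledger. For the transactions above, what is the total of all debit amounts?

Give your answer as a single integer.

Answer: 2986

Derivation:
Txn 1: debit+=448
Txn 2: debit+=412
Txn 3: debit+=335
Txn 4: debit+=310
Txn 5: debit+=417
Txn 6: debit+=185
Txn 7: debit+=467
Txn 8: debit+=412
Total debits = 2986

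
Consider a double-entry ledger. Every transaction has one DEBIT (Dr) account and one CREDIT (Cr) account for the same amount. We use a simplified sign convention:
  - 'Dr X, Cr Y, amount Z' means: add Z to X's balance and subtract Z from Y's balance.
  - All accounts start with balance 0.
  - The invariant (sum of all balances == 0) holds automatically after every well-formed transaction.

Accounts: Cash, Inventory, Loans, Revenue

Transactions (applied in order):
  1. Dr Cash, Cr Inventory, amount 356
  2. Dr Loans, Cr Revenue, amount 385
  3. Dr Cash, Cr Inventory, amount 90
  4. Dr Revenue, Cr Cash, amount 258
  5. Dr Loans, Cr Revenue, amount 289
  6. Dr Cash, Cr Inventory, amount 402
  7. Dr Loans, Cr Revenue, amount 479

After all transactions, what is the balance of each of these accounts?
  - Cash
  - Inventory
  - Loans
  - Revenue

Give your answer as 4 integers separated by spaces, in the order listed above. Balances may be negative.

Answer: 590 -848 1153 -895

Derivation:
After txn 1 (Dr Cash, Cr Inventory, amount 356): Cash=356 Inventory=-356
After txn 2 (Dr Loans, Cr Revenue, amount 385): Cash=356 Inventory=-356 Loans=385 Revenue=-385
After txn 3 (Dr Cash, Cr Inventory, amount 90): Cash=446 Inventory=-446 Loans=385 Revenue=-385
After txn 4 (Dr Revenue, Cr Cash, amount 258): Cash=188 Inventory=-446 Loans=385 Revenue=-127
After txn 5 (Dr Loans, Cr Revenue, amount 289): Cash=188 Inventory=-446 Loans=674 Revenue=-416
After txn 6 (Dr Cash, Cr Inventory, amount 402): Cash=590 Inventory=-848 Loans=674 Revenue=-416
After txn 7 (Dr Loans, Cr Revenue, amount 479): Cash=590 Inventory=-848 Loans=1153 Revenue=-895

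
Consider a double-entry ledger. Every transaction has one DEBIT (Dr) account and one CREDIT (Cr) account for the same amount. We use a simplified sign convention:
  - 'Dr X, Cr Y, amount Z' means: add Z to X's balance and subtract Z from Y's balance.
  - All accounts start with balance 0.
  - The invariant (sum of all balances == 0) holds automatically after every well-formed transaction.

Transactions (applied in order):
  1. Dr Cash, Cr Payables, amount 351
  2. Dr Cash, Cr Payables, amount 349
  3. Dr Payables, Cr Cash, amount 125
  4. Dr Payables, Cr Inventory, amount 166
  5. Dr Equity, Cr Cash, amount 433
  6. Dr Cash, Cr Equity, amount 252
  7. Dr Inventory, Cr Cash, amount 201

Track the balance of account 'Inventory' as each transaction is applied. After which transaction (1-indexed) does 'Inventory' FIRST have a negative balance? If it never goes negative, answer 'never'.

After txn 1: Inventory=0
After txn 2: Inventory=0
After txn 3: Inventory=0
After txn 4: Inventory=-166

Answer: 4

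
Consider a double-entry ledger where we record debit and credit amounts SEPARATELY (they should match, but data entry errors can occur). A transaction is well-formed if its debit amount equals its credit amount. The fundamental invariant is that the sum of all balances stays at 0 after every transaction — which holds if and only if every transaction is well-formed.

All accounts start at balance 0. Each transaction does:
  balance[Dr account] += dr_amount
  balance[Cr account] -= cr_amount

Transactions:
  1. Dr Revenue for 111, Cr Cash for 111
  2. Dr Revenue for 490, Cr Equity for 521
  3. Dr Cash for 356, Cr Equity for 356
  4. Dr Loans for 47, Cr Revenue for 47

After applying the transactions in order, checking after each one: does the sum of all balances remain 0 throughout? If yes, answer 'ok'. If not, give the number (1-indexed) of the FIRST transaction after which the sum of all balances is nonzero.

Answer: 2

Derivation:
After txn 1: dr=111 cr=111 sum_balances=0
After txn 2: dr=490 cr=521 sum_balances=-31
After txn 3: dr=356 cr=356 sum_balances=-31
After txn 4: dr=47 cr=47 sum_balances=-31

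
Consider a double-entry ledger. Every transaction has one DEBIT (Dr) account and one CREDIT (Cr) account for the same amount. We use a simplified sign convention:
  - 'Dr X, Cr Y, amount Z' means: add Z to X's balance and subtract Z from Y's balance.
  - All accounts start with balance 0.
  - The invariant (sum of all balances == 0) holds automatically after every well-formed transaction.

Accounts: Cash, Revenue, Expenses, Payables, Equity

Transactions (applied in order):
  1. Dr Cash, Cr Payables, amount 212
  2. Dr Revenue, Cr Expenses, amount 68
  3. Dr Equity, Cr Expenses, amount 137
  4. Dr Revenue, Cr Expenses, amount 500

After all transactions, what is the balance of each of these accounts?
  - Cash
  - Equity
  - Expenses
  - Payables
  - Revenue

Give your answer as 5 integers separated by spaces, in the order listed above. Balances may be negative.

After txn 1 (Dr Cash, Cr Payables, amount 212): Cash=212 Payables=-212
After txn 2 (Dr Revenue, Cr Expenses, amount 68): Cash=212 Expenses=-68 Payables=-212 Revenue=68
After txn 3 (Dr Equity, Cr Expenses, amount 137): Cash=212 Equity=137 Expenses=-205 Payables=-212 Revenue=68
After txn 4 (Dr Revenue, Cr Expenses, amount 500): Cash=212 Equity=137 Expenses=-705 Payables=-212 Revenue=568

Answer: 212 137 -705 -212 568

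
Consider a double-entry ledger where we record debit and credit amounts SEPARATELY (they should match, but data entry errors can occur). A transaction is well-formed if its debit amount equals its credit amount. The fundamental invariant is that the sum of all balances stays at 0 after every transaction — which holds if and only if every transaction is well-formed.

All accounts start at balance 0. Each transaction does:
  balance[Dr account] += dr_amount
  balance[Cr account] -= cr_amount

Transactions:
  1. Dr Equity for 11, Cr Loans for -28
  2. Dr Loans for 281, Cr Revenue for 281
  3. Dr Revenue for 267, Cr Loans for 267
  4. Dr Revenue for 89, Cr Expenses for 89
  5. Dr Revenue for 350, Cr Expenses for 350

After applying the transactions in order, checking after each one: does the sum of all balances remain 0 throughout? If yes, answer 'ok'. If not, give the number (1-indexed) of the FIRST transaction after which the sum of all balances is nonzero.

After txn 1: dr=11 cr=-28 sum_balances=39
After txn 2: dr=281 cr=281 sum_balances=39
After txn 3: dr=267 cr=267 sum_balances=39
After txn 4: dr=89 cr=89 sum_balances=39
After txn 5: dr=350 cr=350 sum_balances=39

Answer: 1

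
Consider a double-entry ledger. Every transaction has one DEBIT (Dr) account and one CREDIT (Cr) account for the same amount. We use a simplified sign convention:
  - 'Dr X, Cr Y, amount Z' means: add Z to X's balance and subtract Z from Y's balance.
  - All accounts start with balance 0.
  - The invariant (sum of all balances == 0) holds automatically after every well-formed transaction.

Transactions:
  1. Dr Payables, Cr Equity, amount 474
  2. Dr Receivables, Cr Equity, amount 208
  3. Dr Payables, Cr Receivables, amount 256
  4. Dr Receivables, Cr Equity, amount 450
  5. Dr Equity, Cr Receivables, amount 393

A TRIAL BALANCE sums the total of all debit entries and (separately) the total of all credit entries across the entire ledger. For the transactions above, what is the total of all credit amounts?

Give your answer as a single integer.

Txn 1: credit+=474
Txn 2: credit+=208
Txn 3: credit+=256
Txn 4: credit+=450
Txn 5: credit+=393
Total credits = 1781

Answer: 1781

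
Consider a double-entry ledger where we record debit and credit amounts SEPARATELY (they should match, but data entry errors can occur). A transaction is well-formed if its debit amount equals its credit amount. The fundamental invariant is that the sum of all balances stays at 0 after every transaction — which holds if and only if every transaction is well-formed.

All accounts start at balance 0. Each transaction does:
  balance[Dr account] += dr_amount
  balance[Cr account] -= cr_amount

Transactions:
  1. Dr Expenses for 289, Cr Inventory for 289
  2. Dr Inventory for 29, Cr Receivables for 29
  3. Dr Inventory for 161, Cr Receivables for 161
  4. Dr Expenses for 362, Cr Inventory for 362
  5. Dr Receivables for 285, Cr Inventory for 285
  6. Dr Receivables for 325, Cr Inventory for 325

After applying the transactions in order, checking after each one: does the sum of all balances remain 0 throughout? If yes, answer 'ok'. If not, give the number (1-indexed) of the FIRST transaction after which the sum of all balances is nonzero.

Answer: ok

Derivation:
After txn 1: dr=289 cr=289 sum_balances=0
After txn 2: dr=29 cr=29 sum_balances=0
After txn 3: dr=161 cr=161 sum_balances=0
After txn 4: dr=362 cr=362 sum_balances=0
After txn 5: dr=285 cr=285 sum_balances=0
After txn 6: dr=325 cr=325 sum_balances=0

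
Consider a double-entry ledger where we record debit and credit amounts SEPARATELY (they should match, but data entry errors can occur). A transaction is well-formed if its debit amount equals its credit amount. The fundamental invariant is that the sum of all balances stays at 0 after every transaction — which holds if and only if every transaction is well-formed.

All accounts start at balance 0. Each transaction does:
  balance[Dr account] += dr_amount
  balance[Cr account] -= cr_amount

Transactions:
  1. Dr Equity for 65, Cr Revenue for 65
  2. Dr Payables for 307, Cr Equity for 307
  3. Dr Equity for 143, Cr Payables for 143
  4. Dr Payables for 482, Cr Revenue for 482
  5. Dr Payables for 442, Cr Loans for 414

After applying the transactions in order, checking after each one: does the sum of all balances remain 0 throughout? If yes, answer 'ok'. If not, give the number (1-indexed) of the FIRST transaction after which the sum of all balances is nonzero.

Answer: 5

Derivation:
After txn 1: dr=65 cr=65 sum_balances=0
After txn 2: dr=307 cr=307 sum_balances=0
After txn 3: dr=143 cr=143 sum_balances=0
After txn 4: dr=482 cr=482 sum_balances=0
After txn 5: dr=442 cr=414 sum_balances=28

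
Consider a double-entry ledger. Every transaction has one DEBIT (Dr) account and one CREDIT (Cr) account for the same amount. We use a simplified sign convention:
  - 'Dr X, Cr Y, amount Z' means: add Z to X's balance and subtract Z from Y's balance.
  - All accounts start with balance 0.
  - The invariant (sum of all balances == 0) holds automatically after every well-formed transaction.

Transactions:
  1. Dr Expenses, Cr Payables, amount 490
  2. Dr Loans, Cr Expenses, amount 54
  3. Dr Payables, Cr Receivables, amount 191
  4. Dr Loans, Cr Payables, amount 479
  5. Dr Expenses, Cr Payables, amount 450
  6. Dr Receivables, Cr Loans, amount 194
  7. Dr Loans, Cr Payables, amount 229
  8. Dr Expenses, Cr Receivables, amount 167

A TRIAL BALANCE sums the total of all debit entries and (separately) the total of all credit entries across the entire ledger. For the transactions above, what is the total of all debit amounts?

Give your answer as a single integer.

Answer: 2254

Derivation:
Txn 1: debit+=490
Txn 2: debit+=54
Txn 3: debit+=191
Txn 4: debit+=479
Txn 5: debit+=450
Txn 6: debit+=194
Txn 7: debit+=229
Txn 8: debit+=167
Total debits = 2254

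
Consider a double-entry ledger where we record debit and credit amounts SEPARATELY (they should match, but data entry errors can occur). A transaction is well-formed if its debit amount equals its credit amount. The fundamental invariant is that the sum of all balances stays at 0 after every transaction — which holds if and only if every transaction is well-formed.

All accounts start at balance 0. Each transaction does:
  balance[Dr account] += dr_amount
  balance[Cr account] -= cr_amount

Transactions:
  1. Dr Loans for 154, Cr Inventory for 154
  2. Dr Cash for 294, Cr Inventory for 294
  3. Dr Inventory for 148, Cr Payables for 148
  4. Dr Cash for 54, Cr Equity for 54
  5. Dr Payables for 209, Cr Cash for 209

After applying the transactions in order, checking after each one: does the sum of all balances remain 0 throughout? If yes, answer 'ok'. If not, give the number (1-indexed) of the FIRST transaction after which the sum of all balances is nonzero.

Answer: ok

Derivation:
After txn 1: dr=154 cr=154 sum_balances=0
After txn 2: dr=294 cr=294 sum_balances=0
After txn 3: dr=148 cr=148 sum_balances=0
After txn 4: dr=54 cr=54 sum_balances=0
After txn 5: dr=209 cr=209 sum_balances=0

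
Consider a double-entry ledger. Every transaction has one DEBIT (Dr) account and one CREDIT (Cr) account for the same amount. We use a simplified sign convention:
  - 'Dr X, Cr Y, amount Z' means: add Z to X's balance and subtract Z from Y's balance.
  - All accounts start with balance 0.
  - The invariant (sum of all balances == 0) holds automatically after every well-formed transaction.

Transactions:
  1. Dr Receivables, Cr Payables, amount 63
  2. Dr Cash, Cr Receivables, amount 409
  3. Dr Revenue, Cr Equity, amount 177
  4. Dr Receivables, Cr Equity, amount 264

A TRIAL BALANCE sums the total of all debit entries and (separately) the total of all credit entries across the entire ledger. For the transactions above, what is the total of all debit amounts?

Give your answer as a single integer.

Answer: 913

Derivation:
Txn 1: debit+=63
Txn 2: debit+=409
Txn 3: debit+=177
Txn 4: debit+=264
Total debits = 913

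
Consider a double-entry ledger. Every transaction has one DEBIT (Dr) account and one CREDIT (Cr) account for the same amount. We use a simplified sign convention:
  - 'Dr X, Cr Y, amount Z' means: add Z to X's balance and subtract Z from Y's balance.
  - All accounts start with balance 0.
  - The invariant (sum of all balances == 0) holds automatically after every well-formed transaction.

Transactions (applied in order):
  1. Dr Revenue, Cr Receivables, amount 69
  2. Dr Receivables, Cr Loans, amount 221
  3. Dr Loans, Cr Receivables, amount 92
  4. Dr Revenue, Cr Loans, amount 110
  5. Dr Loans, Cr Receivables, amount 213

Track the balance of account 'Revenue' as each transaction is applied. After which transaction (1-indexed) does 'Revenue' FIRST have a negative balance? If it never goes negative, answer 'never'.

After txn 1: Revenue=69
After txn 2: Revenue=69
After txn 3: Revenue=69
After txn 4: Revenue=179
After txn 5: Revenue=179

Answer: never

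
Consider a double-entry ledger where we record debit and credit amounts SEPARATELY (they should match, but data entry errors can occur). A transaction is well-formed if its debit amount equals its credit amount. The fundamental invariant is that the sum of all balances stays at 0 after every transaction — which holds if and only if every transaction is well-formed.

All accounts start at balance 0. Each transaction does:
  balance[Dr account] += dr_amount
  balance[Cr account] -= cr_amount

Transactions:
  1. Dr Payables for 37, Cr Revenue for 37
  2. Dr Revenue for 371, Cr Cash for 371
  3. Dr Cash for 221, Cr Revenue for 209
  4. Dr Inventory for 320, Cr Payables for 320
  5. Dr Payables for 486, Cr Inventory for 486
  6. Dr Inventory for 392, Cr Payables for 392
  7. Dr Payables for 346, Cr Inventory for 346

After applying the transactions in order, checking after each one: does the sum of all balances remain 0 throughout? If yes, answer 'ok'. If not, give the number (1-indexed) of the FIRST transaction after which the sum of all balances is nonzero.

Answer: 3

Derivation:
After txn 1: dr=37 cr=37 sum_balances=0
After txn 2: dr=371 cr=371 sum_balances=0
After txn 3: dr=221 cr=209 sum_balances=12
After txn 4: dr=320 cr=320 sum_balances=12
After txn 5: dr=486 cr=486 sum_balances=12
After txn 6: dr=392 cr=392 sum_balances=12
After txn 7: dr=346 cr=346 sum_balances=12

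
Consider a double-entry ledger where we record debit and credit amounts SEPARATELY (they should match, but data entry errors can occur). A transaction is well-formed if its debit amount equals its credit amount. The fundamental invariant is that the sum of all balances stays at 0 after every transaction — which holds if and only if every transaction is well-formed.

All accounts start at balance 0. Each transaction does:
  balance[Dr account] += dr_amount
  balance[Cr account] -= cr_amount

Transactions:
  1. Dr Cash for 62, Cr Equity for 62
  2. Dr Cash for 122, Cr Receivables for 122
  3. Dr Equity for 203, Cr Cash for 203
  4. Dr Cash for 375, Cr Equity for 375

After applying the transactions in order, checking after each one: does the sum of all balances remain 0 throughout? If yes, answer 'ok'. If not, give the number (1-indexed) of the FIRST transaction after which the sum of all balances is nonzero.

Answer: ok

Derivation:
After txn 1: dr=62 cr=62 sum_balances=0
After txn 2: dr=122 cr=122 sum_balances=0
After txn 3: dr=203 cr=203 sum_balances=0
After txn 4: dr=375 cr=375 sum_balances=0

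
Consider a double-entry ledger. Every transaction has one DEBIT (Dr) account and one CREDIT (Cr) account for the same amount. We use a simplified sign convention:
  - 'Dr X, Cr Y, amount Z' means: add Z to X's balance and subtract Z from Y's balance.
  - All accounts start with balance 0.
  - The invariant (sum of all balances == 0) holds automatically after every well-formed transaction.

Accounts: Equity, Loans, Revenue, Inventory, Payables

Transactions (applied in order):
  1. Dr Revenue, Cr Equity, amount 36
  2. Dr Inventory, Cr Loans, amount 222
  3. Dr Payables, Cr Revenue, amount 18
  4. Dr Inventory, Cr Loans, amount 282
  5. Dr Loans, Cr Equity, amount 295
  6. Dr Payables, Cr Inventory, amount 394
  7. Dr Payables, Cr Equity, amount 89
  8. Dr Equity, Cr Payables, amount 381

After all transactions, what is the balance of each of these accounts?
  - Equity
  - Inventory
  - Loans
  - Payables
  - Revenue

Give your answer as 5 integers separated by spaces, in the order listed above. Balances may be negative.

After txn 1 (Dr Revenue, Cr Equity, amount 36): Equity=-36 Revenue=36
After txn 2 (Dr Inventory, Cr Loans, amount 222): Equity=-36 Inventory=222 Loans=-222 Revenue=36
After txn 3 (Dr Payables, Cr Revenue, amount 18): Equity=-36 Inventory=222 Loans=-222 Payables=18 Revenue=18
After txn 4 (Dr Inventory, Cr Loans, amount 282): Equity=-36 Inventory=504 Loans=-504 Payables=18 Revenue=18
After txn 5 (Dr Loans, Cr Equity, amount 295): Equity=-331 Inventory=504 Loans=-209 Payables=18 Revenue=18
After txn 6 (Dr Payables, Cr Inventory, amount 394): Equity=-331 Inventory=110 Loans=-209 Payables=412 Revenue=18
After txn 7 (Dr Payables, Cr Equity, amount 89): Equity=-420 Inventory=110 Loans=-209 Payables=501 Revenue=18
After txn 8 (Dr Equity, Cr Payables, amount 381): Equity=-39 Inventory=110 Loans=-209 Payables=120 Revenue=18

Answer: -39 110 -209 120 18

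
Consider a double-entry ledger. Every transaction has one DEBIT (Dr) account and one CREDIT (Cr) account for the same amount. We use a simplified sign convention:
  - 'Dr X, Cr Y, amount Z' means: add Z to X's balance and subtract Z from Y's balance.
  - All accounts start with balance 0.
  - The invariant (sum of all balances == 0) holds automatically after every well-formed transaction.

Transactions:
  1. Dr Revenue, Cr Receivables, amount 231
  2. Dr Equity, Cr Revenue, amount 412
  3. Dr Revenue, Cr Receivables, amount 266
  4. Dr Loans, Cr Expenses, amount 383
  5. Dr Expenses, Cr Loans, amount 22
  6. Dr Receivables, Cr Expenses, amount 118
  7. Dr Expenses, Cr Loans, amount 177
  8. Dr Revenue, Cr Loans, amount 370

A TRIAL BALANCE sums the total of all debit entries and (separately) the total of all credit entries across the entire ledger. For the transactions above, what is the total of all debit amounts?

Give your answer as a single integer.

Answer: 1979

Derivation:
Txn 1: debit+=231
Txn 2: debit+=412
Txn 3: debit+=266
Txn 4: debit+=383
Txn 5: debit+=22
Txn 6: debit+=118
Txn 7: debit+=177
Txn 8: debit+=370
Total debits = 1979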